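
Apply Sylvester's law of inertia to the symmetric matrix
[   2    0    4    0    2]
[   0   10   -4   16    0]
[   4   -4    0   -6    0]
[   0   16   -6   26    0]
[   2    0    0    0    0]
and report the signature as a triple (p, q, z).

Answer: (3, 2, 0)

Derivation:
step 0: pivot 2 → sign +
step 1: pivot 10 → sign +
step 2: pivot -48/5 → sign −
step 3: pivot 5/12 → sign +
step 4: pivot -2/5 → sign −
signature = (3, 2, 0)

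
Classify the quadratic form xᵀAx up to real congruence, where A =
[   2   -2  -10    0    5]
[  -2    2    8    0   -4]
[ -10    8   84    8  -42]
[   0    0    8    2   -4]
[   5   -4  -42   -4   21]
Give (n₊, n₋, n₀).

Answer: (3, 1, 1)

Derivation:
step 0: pivot 2 → sign +
step 1: pivot 34 → sign +
step 2: pivot -2/17 → sign −
step 3: pivot 2 → sign +
step 4: row/col 4 already zero → sign 0
signature = (3, 1, 1)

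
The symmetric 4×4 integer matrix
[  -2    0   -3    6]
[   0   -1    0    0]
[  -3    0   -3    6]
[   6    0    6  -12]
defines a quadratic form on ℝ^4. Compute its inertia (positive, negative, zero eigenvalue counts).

step 0: pivot -2 → sign −
step 1: pivot -1 → sign −
step 2: pivot 3/2 → sign +
step 3: row/col 3 already zero → sign 0
signature = (1, 2, 1)

Answer: (1, 2, 1)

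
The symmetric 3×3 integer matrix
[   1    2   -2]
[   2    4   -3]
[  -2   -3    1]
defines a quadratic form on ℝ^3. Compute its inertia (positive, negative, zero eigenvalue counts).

Answer: (2, 1, 0)

Derivation:
step 0: pivot 1 → sign +
step 1: pivot -3 → sign −
step 2: pivot 1/3 → sign +
signature = (2, 1, 0)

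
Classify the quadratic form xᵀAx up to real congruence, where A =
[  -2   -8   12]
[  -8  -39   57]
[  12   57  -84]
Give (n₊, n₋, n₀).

Answer: (0, 3, 0)

Derivation:
step 0: pivot -2 → sign −
step 1: pivot -7 → sign −
step 2: pivot -3/7 → sign −
signature = (0, 3, 0)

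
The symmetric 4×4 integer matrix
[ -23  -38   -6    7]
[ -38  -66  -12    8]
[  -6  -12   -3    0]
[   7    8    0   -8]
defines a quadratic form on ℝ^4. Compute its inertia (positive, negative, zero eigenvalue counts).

Answer: (1, 3, 0)

Derivation:
step 0: pivot -23 → sign −
step 1: pivot -74/23 → sign −
step 2: pivot -3/37 → sign −
step 3: pivot 1 → sign +
signature = (1, 3, 0)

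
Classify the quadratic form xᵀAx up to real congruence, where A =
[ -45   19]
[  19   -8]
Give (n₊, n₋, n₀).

Answer: (1, 1, 0)

Derivation:
step 0: pivot -45 → sign −
step 1: pivot 1/45 → sign +
signature = (1, 1, 0)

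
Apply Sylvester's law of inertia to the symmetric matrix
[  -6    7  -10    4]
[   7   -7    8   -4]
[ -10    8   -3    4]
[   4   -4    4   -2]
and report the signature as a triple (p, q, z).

Answer: (3, 1, 0)

Derivation:
step 0: pivot -6 → sign −
step 1: pivot 7/6 → sign +
step 2: pivot 15/7 → sign +
step 3: pivot 2/15 → sign +
signature = (3, 1, 0)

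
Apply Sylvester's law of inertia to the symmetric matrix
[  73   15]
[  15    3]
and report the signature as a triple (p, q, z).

step 0: pivot 73 → sign +
step 1: pivot -6/73 → sign −
signature = (1, 1, 0)

Answer: (1, 1, 0)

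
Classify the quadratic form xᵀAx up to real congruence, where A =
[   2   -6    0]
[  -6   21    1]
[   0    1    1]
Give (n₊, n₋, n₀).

Answer: (3, 0, 0)

Derivation:
step 0: pivot 2 → sign +
step 1: pivot 3 → sign +
step 2: pivot 2/3 → sign +
signature = (3, 0, 0)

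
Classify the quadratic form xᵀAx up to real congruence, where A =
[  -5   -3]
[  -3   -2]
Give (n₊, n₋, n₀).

step 0: pivot -5 → sign −
step 1: pivot -1/5 → sign −
signature = (0, 2, 0)

Answer: (0, 2, 0)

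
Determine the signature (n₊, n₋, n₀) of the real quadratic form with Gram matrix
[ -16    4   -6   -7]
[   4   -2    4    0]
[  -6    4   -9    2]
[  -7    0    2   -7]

step 0: pivot -16 → sign −
step 1: pivot -1 → sign −
step 2: pivot -1/2 → sign −
step 3: pivot -3/4 → sign −
signature = (0, 4, 0)

Answer: (0, 4, 0)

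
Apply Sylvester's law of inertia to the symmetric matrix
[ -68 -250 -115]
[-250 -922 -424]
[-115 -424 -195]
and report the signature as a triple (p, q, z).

step 0: pivot -68 → sign −
step 1: pivot -49/17 → sign −
step 2: pivot -1/98 → sign −
signature = (0, 3, 0)

Answer: (0, 3, 0)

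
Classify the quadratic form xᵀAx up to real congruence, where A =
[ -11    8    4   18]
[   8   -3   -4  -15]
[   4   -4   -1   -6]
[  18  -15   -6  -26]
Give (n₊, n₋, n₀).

Answer: (3, 1, 0)

Derivation:
step 0: pivot -11 → sign −
step 1: pivot 31/11 → sign +
step 2: pivot 1/31 → sign +
step 3: pivot 1 → sign +
signature = (3, 1, 0)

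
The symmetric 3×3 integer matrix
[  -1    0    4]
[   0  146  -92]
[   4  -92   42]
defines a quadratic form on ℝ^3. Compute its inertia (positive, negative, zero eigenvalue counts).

step 0: pivot -1 → sign −
step 1: pivot 146 → sign +
step 2: pivot 2/73 → sign +
signature = (2, 1, 0)

Answer: (2, 1, 0)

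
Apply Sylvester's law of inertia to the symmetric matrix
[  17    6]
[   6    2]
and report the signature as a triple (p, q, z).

step 0: pivot 17 → sign +
step 1: pivot -2/17 → sign −
signature = (1, 1, 0)

Answer: (1, 1, 0)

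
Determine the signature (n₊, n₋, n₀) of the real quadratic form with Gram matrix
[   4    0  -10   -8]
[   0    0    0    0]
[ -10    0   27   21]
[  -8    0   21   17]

step 0: pivot 4 → sign +
step 1: pivot 2 → sign +
step 2: pivot 1/2 → sign +
step 3: row/col 3 already zero → sign 0
signature = (3, 0, 1)

Answer: (3, 0, 1)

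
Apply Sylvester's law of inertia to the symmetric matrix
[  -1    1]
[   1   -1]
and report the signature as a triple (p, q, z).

step 0: pivot -1 → sign −
step 1: row/col 1 already zero → sign 0
signature = (0, 1, 1)

Answer: (0, 1, 1)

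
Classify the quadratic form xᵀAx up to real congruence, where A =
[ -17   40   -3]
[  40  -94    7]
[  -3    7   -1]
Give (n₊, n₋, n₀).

Answer: (1, 2, 0)

Derivation:
step 0: pivot -17 → sign −
step 1: pivot 2/17 → sign +
step 2: pivot -1/2 → sign −
signature = (1, 2, 0)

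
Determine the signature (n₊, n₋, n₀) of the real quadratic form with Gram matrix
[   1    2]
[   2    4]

step 0: pivot 1 → sign +
step 1: row/col 1 already zero → sign 0
signature = (1, 0, 1)

Answer: (1, 0, 1)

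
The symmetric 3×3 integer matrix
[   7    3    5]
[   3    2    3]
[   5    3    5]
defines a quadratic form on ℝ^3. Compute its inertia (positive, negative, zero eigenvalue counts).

Answer: (3, 0, 0)

Derivation:
step 0: pivot 7 → sign +
step 1: pivot 5/7 → sign +
step 2: pivot 2/5 → sign +
signature = (3, 0, 0)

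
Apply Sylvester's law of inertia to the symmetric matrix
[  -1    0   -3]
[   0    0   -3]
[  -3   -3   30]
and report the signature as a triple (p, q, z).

Answer: (1, 2, 0)

Derivation:
step 0: pivot -1 → sign −
step 1: pivot 39 → sign +
step 2: pivot -3/13 → sign −
signature = (1, 2, 0)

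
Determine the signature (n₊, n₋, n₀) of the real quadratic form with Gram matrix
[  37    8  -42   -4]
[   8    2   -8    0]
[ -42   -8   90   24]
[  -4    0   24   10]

Answer: (4, 0, 0)

Derivation:
step 0: pivot 37 → sign +
step 1: pivot 10/37 → sign +
step 2: pivot 38 → sign +
step 3: pivot 6/95 → sign +
signature = (4, 0, 0)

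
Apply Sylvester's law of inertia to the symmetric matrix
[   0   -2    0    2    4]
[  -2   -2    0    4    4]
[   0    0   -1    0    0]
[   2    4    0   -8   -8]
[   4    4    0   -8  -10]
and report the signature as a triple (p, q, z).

step 0: pivot -2 → sign −
step 1: pivot 2 → sign +
step 2: pivot -1 → sign −
step 3: pivot -2 → sign −
step 4: pivot -2 → sign −
signature = (1, 4, 0)

Answer: (1, 4, 0)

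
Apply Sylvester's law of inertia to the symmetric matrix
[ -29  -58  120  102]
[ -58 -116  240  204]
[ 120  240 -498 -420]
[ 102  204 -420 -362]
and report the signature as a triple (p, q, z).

step 0: pivot -29 → sign −
step 1: pivot -42/29 → sign −
step 2: pivot -2/7 → sign −
step 3: row/col 3 already zero → sign 0
signature = (0, 3, 1)

Answer: (0, 3, 1)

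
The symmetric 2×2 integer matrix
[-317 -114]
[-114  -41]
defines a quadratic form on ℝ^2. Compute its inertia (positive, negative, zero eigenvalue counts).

Answer: (0, 2, 0)

Derivation:
step 0: pivot -317 → sign −
step 1: pivot -1/317 → sign −
signature = (0, 2, 0)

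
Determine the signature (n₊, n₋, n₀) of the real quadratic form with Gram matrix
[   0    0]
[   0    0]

Answer: (0, 0, 2)

Derivation:
step 0: row/col 0 already zero → sign 0
step 1: row/col 1 already zero → sign 0
signature = (0, 0, 2)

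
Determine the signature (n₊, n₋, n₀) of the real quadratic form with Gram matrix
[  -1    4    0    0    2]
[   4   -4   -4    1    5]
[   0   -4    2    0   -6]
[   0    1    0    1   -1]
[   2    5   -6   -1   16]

Answer: (3, 2, 0)

Derivation:
step 0: pivot -1 → sign −
step 1: pivot 12 → sign +
step 2: pivot 2/3 → sign +
step 3: pivot 3/4 → sign +
step 4: pivot -1/3 → sign −
signature = (3, 2, 0)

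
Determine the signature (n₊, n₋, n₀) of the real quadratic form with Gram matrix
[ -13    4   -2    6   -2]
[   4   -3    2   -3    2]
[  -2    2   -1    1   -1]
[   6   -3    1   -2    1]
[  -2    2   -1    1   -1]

Answer: (1, 3, 1)

Derivation:
step 0: pivot -13 → sign −
step 1: pivot -23/13 → sign −
step 2: pivot 9/23 → sign +
step 3: pivot -2/9 → sign −
step 4: row/col 4 already zero → sign 0
signature = (1, 3, 1)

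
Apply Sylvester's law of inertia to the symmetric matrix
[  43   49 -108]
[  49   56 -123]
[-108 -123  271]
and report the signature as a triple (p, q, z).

Answer: (2, 1, 0)

Derivation:
step 0: pivot 43 → sign +
step 1: pivot 7/43 → sign +
step 2: pivot -2/7 → sign −
signature = (2, 1, 0)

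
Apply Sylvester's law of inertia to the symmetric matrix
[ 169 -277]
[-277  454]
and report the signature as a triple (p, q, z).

Answer: (1, 1, 0)

Derivation:
step 0: pivot 169 → sign +
step 1: pivot -3/169 → sign −
signature = (1, 1, 0)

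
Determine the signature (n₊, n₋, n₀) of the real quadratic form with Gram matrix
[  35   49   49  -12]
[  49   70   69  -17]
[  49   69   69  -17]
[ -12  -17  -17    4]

step 0: pivot 35 → sign +
step 1: pivot 7/5 → sign +
step 2: pivot 2/7 → sign +
step 3: pivot -3/14 → sign −
signature = (3, 1, 0)

Answer: (3, 1, 0)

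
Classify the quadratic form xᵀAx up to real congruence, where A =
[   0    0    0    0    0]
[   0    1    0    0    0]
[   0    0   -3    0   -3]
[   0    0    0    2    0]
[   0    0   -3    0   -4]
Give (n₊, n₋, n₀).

step 0: pivot 1 → sign +
step 1: pivot -3 → sign −
step 2: pivot 2 → sign +
step 3: pivot -1 → sign −
step 4: row/col 4 already zero → sign 0
signature = (2, 2, 1)

Answer: (2, 2, 1)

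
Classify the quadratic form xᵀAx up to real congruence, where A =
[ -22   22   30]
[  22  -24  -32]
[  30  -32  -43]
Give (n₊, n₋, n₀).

step 0: pivot -22 → sign −
step 1: pivot -2 → sign −
step 2: pivot -1/11 → sign −
signature = (0, 3, 0)

Answer: (0, 3, 0)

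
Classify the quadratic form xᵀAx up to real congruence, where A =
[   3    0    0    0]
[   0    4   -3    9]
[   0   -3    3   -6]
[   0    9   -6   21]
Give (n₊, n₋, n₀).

Answer: (3, 0, 1)

Derivation:
step 0: pivot 3 → sign +
step 1: pivot 4 → sign +
step 2: pivot 3/4 → sign +
step 3: row/col 3 already zero → sign 0
signature = (3, 0, 1)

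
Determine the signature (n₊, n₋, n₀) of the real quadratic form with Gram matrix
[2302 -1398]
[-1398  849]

Answer: (1, 1, 0)

Derivation:
step 0: pivot 2302 → sign +
step 1: pivot -3/1151 → sign −
signature = (1, 1, 0)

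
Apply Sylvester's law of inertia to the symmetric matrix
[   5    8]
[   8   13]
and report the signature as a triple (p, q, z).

step 0: pivot 5 → sign +
step 1: pivot 1/5 → sign +
signature = (2, 0, 0)

Answer: (2, 0, 0)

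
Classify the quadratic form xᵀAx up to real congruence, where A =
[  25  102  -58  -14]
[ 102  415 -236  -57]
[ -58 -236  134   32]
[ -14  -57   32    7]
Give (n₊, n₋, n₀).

step 0: pivot 25 → sign +
step 1: pivot -29/25 → sign −
step 2: pivot -6/29 → sign −
step 3: row/col 3 already zero → sign 0
signature = (1, 2, 1)

Answer: (1, 2, 1)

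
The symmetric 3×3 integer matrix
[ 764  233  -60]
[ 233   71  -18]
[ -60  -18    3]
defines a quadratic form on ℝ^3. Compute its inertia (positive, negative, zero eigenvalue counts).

step 0: pivot 764 → sign +
step 1: pivot -45/764 → sign −
step 2: pivot -1/5 → sign −
signature = (1, 2, 0)

Answer: (1, 2, 0)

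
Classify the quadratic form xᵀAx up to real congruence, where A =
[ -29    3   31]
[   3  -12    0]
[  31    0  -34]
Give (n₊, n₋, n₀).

step 0: pivot -29 → sign −
step 1: pivot -339/29 → sign −
step 2: pivot 2/113 → sign +
signature = (1, 2, 0)

Answer: (1, 2, 0)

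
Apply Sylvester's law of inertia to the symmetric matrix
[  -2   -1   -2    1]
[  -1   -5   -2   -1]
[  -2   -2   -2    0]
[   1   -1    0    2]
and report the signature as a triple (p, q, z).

Answer: (2, 2, 0)

Derivation:
step 0: pivot -2 → sign −
step 1: pivot -9/2 → sign −
step 2: pivot 2/9 → sign +
step 3: pivot 1 → sign +
signature = (2, 2, 0)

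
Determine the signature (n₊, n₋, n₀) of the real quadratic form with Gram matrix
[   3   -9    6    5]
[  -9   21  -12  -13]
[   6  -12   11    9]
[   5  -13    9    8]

Answer: (3, 1, 0)

Derivation:
step 0: pivot 3 → sign +
step 1: pivot -6 → sign −
step 2: pivot 5 → sign +
step 3: pivot 2/15 → sign +
signature = (3, 1, 0)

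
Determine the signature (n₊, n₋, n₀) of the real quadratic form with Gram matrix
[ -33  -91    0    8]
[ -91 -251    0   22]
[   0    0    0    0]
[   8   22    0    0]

Answer: (1, 2, 1)

Derivation:
step 0: pivot -33 → sign −
step 1: pivot -2/33 → sign −
step 2: pivot 2 → sign +
step 3: row/col 3 already zero → sign 0
signature = (1, 2, 1)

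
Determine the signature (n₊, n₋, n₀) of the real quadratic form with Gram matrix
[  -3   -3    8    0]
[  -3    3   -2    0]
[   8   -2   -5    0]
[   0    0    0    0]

step 0: pivot -3 → sign −
step 1: pivot 6 → sign +
step 2: pivot -1/3 → sign −
step 3: row/col 3 already zero → sign 0
signature = (1, 2, 1)

Answer: (1, 2, 1)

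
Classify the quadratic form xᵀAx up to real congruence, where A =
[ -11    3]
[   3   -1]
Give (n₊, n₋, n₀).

step 0: pivot -11 → sign −
step 1: pivot -2/11 → sign −
signature = (0, 2, 0)

Answer: (0, 2, 0)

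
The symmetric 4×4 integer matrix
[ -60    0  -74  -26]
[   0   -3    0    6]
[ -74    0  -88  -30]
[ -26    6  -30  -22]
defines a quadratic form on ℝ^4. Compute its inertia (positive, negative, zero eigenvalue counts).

step 0: pivot -60 → sign −
step 1: pivot -3 → sign −
step 2: pivot 49/15 → sign +
step 3: pivot -2/49 → sign −
signature = (1, 3, 0)

Answer: (1, 3, 0)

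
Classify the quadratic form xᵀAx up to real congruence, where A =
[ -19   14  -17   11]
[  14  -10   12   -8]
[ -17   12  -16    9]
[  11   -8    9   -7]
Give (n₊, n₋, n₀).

step 0: pivot -19 → sign −
step 1: pivot 6/19 → sign +
step 2: pivot -5/3 → sign −
step 3: pivot -2/5 → sign −
signature = (1, 3, 0)

Answer: (1, 3, 0)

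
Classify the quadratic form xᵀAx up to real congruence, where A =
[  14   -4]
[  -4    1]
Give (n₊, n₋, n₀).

step 0: pivot 14 → sign +
step 1: pivot -1/7 → sign −
signature = (1, 1, 0)

Answer: (1, 1, 0)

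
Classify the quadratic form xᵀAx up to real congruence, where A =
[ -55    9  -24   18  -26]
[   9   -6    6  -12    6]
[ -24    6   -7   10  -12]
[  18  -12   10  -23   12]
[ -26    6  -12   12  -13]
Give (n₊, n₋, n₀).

Answer: (2, 3, 0)

Derivation:
step 0: pivot -55 → sign −
step 1: pivot -249/55 → sign −
step 2: pivot 367/83 → sign +
step 3: pivot 35/367 → sign +
step 4: pivot -3/35 → sign −
signature = (2, 3, 0)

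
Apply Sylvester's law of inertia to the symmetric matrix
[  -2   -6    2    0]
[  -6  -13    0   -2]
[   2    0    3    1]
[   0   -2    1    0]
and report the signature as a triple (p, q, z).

step 0: pivot -2 → sign −
step 1: pivot 5 → sign +
step 2: pivot -11/5 → sign −
step 3: pivot 1/11 → sign +
signature = (2, 2, 0)

Answer: (2, 2, 0)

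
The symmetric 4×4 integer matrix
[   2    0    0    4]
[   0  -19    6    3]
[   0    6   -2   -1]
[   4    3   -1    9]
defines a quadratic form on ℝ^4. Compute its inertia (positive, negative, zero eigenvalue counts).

step 0: pivot 2 → sign +
step 1: pivot -19 → sign −
step 2: pivot -2/19 → sign −
step 3: pivot 3/2 → sign +
signature = (2, 2, 0)

Answer: (2, 2, 0)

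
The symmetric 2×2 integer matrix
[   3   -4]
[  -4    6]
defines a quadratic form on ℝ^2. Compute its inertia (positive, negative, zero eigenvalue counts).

step 0: pivot 3 → sign +
step 1: pivot 2/3 → sign +
signature = (2, 0, 0)

Answer: (2, 0, 0)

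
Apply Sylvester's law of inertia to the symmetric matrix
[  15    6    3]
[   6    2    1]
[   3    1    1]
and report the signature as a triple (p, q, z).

step 0: pivot 15 → sign +
step 1: pivot -2/5 → sign −
step 2: pivot 1/2 → sign +
signature = (2, 1, 0)

Answer: (2, 1, 0)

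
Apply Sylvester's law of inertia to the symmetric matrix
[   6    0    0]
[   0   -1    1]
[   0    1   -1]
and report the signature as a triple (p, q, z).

step 0: pivot 6 → sign +
step 1: pivot -1 → sign −
step 2: row/col 2 already zero → sign 0
signature = (1, 1, 1)

Answer: (1, 1, 1)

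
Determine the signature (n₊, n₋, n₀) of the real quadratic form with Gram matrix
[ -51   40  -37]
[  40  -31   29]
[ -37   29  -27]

Answer: (1, 2, 0)

Derivation:
step 0: pivot -51 → sign −
step 1: pivot 19/51 → sign +
step 2: pivot -3/19 → sign −
signature = (1, 2, 0)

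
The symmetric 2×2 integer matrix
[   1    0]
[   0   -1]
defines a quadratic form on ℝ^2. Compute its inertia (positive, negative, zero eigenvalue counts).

step 0: pivot 1 → sign +
step 1: pivot -1 → sign −
signature = (1, 1, 0)

Answer: (1, 1, 0)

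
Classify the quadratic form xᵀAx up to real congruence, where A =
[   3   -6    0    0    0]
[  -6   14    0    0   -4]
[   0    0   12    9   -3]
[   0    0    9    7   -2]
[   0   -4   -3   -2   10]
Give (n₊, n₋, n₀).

step 0: pivot 3 → sign +
step 1: pivot 2 → sign +
step 2: pivot 12 → sign +
step 3: pivot 1/4 → sign +
step 4: pivot 1 → sign +
signature = (5, 0, 0)

Answer: (5, 0, 0)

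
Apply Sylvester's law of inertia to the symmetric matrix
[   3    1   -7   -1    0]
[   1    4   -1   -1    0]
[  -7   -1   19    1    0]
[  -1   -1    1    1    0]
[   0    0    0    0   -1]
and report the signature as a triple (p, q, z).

Answer: (3, 1, 1)

Derivation:
step 0: pivot 3 → sign +
step 1: pivot 11/3 → sign +
step 2: pivot 24/11 → sign +
step 3: pivot -1 → sign −
step 4: row/col 4 already zero → sign 0
signature = (3, 1, 1)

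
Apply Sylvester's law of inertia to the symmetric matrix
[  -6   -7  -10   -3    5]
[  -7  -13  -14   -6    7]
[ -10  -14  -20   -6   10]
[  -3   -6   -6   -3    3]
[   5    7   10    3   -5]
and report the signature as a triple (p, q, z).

step 0: pivot -6 → sign −
step 1: pivot -29/6 → sign −
step 2: pivot -64/29 → sign −
step 3: pivot -3/16 → sign −
step 4: row/col 4 already zero → sign 0
signature = (0, 4, 1)

Answer: (0, 4, 1)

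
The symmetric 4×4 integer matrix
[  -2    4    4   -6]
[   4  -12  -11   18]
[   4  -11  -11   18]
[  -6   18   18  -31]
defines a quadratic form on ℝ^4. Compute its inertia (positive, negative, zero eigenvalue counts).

Answer: (0, 4, 0)

Derivation:
step 0: pivot -2 → sign −
step 1: pivot -4 → sign −
step 2: pivot -3/4 → sign −
step 3: pivot -1 → sign −
signature = (0, 4, 0)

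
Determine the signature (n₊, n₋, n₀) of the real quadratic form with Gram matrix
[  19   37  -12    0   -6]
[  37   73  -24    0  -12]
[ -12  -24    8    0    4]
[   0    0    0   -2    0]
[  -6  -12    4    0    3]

step 0: pivot 19 → sign +
step 1: pivot 18/19 → sign +
step 2: pivot -2 → sign −
step 3: pivot 1 → sign +
step 4: row/col 4 already zero → sign 0
signature = (3, 1, 1)

Answer: (3, 1, 1)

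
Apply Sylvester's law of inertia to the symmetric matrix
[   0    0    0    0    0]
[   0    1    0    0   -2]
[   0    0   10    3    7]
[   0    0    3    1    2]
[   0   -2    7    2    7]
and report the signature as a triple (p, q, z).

step 0: pivot 1 → sign +
step 1: pivot 10 → sign +
step 2: pivot 1/10 → sign +
step 3: pivot -2 → sign −
step 4: row/col 4 already zero → sign 0
signature = (3, 1, 1)

Answer: (3, 1, 1)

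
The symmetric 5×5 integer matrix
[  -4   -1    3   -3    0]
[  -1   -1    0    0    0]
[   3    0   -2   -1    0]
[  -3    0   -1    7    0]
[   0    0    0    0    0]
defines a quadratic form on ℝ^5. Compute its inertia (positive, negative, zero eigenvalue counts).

Answer: (1, 3, 1)

Derivation:
step 0: pivot -4 → sign −
step 1: pivot -3/4 → sign −
step 2: pivot 1 → sign +
step 3: pivot -6 → sign −
step 4: row/col 4 already zero → sign 0
signature = (1, 3, 1)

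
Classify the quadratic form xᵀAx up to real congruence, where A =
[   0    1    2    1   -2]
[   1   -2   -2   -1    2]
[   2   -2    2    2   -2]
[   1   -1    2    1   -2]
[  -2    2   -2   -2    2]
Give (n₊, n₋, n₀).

step 0: pivot -2 → sign −
step 1: pivot 1/2 → sign +
step 2: pivot 2 → sign +
step 3: pivot -1 → sign −
step 4: row/col 4 already zero → sign 0
signature = (2, 2, 1)

Answer: (2, 2, 1)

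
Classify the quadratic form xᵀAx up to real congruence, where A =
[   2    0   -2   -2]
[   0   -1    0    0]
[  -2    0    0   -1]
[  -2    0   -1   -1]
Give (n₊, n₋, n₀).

Answer: (2, 2, 0)

Derivation:
step 0: pivot 2 → sign +
step 1: pivot -1 → sign −
step 2: pivot -2 → sign −
step 3: pivot 3/2 → sign +
signature = (2, 2, 0)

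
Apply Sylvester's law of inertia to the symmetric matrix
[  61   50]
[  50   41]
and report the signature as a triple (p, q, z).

Answer: (2, 0, 0)

Derivation:
step 0: pivot 61 → sign +
step 1: pivot 1/61 → sign +
signature = (2, 0, 0)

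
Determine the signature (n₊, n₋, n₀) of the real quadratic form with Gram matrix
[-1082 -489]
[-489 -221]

Answer: (0, 2, 0)

Derivation:
step 0: pivot -1082 → sign −
step 1: pivot -1/1082 → sign −
signature = (0, 2, 0)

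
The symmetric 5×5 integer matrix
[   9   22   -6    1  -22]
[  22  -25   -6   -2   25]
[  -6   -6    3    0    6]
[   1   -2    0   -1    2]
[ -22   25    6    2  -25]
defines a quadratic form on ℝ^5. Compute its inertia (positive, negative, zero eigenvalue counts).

Answer: (1, 3, 1)

Derivation:
step 0: pivot 9 → sign +
step 1: pivot -709/9 → sign −
step 2: pivot -33/709 → sign −
step 3: pivot -2/11 → sign −
step 4: row/col 4 already zero → sign 0
signature = (1, 3, 1)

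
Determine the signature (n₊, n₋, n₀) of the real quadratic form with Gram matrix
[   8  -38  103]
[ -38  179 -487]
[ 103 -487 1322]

Answer: (1, 2, 0)

Derivation:
step 0: pivot 8 → sign +
step 1: pivot -3/2 → sign −
step 2: pivot -3/4 → sign −
signature = (1, 2, 0)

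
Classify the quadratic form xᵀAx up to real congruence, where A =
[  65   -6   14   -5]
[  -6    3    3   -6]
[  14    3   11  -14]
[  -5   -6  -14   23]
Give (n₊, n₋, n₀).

Answer: (3, 0, 1)

Derivation:
step 0: pivot 65 → sign +
step 1: pivot 159/65 → sign +
step 2: pivot 24/53 → sign +
step 3: row/col 3 already zero → sign 0
signature = (3, 0, 1)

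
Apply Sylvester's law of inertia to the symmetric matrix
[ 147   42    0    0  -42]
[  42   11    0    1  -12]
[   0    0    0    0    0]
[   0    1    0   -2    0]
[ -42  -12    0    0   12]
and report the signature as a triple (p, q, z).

step 0: pivot 147 → sign +
step 1: pivot -1 → sign −
step 2: pivot -1 → sign −
step 3: row/col 3 already zero → sign 0
step 4: row/col 4 already zero → sign 0
signature = (1, 2, 2)

Answer: (1, 2, 2)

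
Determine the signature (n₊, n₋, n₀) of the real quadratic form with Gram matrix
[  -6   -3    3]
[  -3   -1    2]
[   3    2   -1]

step 0: pivot -6 → sign −
step 1: pivot 1/2 → sign +
step 2: row/col 2 already zero → sign 0
signature = (1, 1, 1)

Answer: (1, 1, 1)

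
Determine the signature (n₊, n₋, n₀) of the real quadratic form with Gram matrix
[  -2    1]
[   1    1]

step 0: pivot -2 → sign −
step 1: pivot 3/2 → sign +
signature = (1, 1, 0)

Answer: (1, 1, 0)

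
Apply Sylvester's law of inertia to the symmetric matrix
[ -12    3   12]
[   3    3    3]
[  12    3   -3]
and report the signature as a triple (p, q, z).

Answer: (1, 2, 0)

Derivation:
step 0: pivot -12 → sign −
step 1: pivot 15/4 → sign +
step 2: pivot -3/5 → sign −
signature = (1, 2, 0)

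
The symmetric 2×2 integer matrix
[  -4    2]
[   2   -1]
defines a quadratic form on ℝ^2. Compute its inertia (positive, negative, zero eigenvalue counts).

step 0: pivot -4 → sign −
step 1: row/col 1 already zero → sign 0
signature = (0, 1, 1)

Answer: (0, 1, 1)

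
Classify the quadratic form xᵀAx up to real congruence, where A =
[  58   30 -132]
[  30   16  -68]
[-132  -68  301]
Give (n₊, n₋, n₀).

step 0: pivot 58 → sign +
step 1: pivot 14/29 → sign +
step 2: pivot 3/7 → sign +
signature = (3, 0, 0)

Answer: (3, 0, 0)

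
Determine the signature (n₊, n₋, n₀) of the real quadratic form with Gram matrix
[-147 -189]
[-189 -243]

Answer: (0, 1, 1)

Derivation:
step 0: pivot -147 → sign −
step 1: row/col 1 already zero → sign 0
signature = (0, 1, 1)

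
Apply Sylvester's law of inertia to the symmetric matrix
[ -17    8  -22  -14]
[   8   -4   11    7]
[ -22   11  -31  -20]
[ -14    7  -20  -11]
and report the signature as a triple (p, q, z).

step 0: pivot -17 → sign −
step 1: pivot -4/17 → sign −
step 2: pivot -3/4 → sign −
step 3: pivot 2 → sign +
signature = (1, 3, 0)

Answer: (1, 3, 0)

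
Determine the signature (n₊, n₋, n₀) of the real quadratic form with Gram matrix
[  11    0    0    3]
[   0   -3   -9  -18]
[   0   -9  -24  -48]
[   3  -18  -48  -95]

step 0: pivot 11 → sign +
step 1: pivot -3 → sign −
step 2: pivot 3 → sign +
step 3: pivot 2/11 → sign +
signature = (3, 1, 0)

Answer: (3, 1, 0)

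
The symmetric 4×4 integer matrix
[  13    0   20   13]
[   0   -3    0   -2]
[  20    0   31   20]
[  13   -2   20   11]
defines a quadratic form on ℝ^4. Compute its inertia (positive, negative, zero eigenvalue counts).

step 0: pivot 13 → sign +
step 1: pivot -3 → sign −
step 2: pivot 3/13 → sign +
step 3: pivot -2/3 → sign −
signature = (2, 2, 0)

Answer: (2, 2, 0)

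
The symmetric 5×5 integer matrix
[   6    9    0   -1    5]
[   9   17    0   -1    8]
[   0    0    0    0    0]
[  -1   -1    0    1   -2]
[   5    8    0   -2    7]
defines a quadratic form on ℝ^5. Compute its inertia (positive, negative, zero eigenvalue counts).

step 0: pivot 6 → sign +
step 1: pivot 7/2 → sign +
step 2: pivot 16/21 → sign +
step 3: pivot 3/4 → sign +
step 4: row/col 4 already zero → sign 0
signature = (4, 0, 1)

Answer: (4, 0, 1)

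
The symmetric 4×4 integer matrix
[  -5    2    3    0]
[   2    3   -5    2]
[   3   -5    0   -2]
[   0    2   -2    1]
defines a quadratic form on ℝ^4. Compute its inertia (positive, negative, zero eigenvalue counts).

Answer: (1, 3, 0)

Derivation:
step 0: pivot -5 → sign −
step 1: pivot 19/5 → sign +
step 2: pivot -2 → sign −
step 3: pivot -1/19 → sign −
signature = (1, 3, 0)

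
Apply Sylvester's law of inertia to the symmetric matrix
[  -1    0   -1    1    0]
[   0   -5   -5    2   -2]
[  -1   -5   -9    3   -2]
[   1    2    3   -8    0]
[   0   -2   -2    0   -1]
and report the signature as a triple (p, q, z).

Answer: (0, 5, 0)

Derivation:
step 0: pivot -1 → sign −
step 1: pivot -5 → sign −
step 2: pivot -3 → sign −
step 3: pivot -31/5 → sign −
step 4: pivot -3/31 → sign −
signature = (0, 5, 0)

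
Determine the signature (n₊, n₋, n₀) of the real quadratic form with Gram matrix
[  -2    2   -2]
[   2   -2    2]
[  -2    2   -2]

step 0: pivot -2 → sign −
step 1: row/col 1 already zero → sign 0
step 2: row/col 2 already zero → sign 0
signature = (0, 1, 2)

Answer: (0, 1, 2)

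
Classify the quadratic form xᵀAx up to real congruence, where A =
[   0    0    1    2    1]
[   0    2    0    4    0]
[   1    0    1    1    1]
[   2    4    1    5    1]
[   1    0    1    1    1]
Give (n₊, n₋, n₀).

step 0: pivot 2 → sign +
step 1: pivot 1 → sign +
step 2: pivot -1 → sign −
step 3: pivot -3 → sign −
step 4: row/col 4 already zero → sign 0
signature = (2, 2, 1)

Answer: (2, 2, 1)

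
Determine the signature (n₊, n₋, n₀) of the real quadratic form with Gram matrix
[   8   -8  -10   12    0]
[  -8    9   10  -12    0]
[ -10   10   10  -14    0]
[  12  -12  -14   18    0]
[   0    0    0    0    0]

Answer: (3, 1, 1)

Derivation:
step 0: pivot 8 → sign +
step 1: pivot 1 → sign +
step 2: pivot -5/2 → sign −
step 3: pivot 2/5 → sign +
step 4: row/col 4 already zero → sign 0
signature = (3, 1, 1)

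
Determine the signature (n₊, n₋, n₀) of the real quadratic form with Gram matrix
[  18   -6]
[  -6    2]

step 0: pivot 18 → sign +
step 1: row/col 1 already zero → sign 0
signature = (1, 0, 1)

Answer: (1, 0, 1)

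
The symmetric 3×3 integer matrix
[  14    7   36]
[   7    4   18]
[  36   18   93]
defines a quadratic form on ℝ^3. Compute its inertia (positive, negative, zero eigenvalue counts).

Answer: (3, 0, 0)

Derivation:
step 0: pivot 14 → sign +
step 1: pivot 1/2 → sign +
step 2: pivot 3/7 → sign +
signature = (3, 0, 0)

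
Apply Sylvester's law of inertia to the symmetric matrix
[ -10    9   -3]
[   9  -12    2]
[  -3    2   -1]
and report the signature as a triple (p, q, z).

Answer: (1, 2, 0)

Derivation:
step 0: pivot -10 → sign −
step 1: pivot -39/10 → sign −
step 2: pivot 1/39 → sign +
signature = (1, 2, 0)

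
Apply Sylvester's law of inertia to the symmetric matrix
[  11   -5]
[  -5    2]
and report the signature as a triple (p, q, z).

Answer: (1, 1, 0)

Derivation:
step 0: pivot 11 → sign +
step 1: pivot -3/11 → sign −
signature = (1, 1, 0)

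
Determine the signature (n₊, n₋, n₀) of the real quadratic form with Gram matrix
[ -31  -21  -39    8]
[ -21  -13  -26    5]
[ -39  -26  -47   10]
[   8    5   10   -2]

step 0: pivot -31 → sign −
step 1: pivot 38/31 → sign +
step 2: pivot 73/38 → sign +
step 3: pivot -6/73 → sign −
signature = (2, 2, 0)

Answer: (2, 2, 0)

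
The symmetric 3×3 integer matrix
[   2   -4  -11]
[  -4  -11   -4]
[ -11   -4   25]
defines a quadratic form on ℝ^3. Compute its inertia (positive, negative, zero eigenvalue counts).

step 0: pivot 2 → sign +
step 1: pivot -19 → sign −
step 2: pivot 3/38 → sign +
signature = (2, 1, 0)

Answer: (2, 1, 0)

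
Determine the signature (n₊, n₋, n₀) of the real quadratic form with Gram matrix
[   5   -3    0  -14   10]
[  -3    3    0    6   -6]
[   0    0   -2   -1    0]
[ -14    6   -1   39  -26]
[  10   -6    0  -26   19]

Answer: (2, 3, 0)

Derivation:
step 0: pivot 5 → sign +
step 1: pivot 6/5 → sign +
step 2: pivot -2 → sign −
step 3: pivot -9/2 → sign −
step 4: pivot -1/9 → sign −
signature = (2, 3, 0)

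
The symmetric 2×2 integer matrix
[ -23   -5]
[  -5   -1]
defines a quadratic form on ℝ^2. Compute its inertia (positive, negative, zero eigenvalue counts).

Answer: (1, 1, 0)

Derivation:
step 0: pivot -23 → sign −
step 1: pivot 2/23 → sign +
signature = (1, 1, 0)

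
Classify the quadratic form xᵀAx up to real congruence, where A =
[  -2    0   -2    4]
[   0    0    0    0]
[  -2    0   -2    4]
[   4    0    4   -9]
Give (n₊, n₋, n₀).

Answer: (0, 2, 2)

Derivation:
step 0: pivot -2 → sign −
step 1: pivot -1 → sign −
step 2: row/col 2 already zero → sign 0
step 3: row/col 3 already zero → sign 0
signature = (0, 2, 2)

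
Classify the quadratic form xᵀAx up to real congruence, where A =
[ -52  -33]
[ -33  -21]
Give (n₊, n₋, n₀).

Answer: (0, 2, 0)

Derivation:
step 0: pivot -52 → sign −
step 1: pivot -3/52 → sign −
signature = (0, 2, 0)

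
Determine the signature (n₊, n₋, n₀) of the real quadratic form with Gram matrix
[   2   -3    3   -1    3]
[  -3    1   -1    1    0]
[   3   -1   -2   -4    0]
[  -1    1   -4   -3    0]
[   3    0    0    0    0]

Answer: (2, 3, 0)

Derivation:
step 0: pivot 2 → sign +
step 1: pivot -7/2 → sign −
step 2: pivot -3 → sign −
step 3: pivot -3/7 → sign −
step 4: pivot 3 → sign +
signature = (2, 3, 0)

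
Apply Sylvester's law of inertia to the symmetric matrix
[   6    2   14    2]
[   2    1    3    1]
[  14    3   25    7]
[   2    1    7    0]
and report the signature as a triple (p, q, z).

Answer: (2, 1, 1)

Derivation:
step 0: pivot 6 → sign +
step 1: pivot 1/3 → sign +
step 2: pivot -16 → sign −
step 3: row/col 3 already zero → sign 0
signature = (2, 1, 1)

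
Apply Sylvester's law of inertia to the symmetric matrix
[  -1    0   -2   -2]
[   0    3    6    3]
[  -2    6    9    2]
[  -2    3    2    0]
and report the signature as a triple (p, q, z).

step 0: pivot -1 → sign −
step 1: pivot 3 → sign +
step 2: pivot 1 → sign +
step 3: pivot 1 → sign +
signature = (3, 1, 0)

Answer: (3, 1, 0)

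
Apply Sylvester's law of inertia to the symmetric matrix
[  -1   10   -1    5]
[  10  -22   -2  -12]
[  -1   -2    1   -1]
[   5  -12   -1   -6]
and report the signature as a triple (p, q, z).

Answer: (3, 1, 0)

Derivation:
step 0: pivot -1 → sign −
step 1: pivot 78 → sign +
step 2: pivot 2/13 → sign +
step 3: pivot 1/3 → sign +
signature = (3, 1, 0)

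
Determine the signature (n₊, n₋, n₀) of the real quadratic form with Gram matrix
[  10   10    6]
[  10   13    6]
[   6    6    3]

step 0: pivot 10 → sign +
step 1: pivot 3 → sign +
step 2: pivot -3/5 → sign −
signature = (2, 1, 0)

Answer: (2, 1, 0)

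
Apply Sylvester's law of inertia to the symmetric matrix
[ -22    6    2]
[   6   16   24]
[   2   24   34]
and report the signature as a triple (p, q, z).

step 0: pivot -22 → sign −
step 1: pivot 194/11 → sign +
step 2: pivot 2/97 → sign +
signature = (2, 1, 0)

Answer: (2, 1, 0)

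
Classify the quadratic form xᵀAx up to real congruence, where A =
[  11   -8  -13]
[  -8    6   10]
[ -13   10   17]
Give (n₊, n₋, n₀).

step 0: pivot 11 → sign +
step 1: pivot 2/11 → sign +
step 2: row/col 2 already zero → sign 0
signature = (2, 0, 1)

Answer: (2, 0, 1)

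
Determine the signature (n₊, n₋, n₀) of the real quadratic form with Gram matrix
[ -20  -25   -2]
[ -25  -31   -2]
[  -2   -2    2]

step 0: pivot -20 → sign −
step 1: pivot 1/4 → sign +
step 2: pivot 6/5 → sign +
signature = (2, 1, 0)

Answer: (2, 1, 0)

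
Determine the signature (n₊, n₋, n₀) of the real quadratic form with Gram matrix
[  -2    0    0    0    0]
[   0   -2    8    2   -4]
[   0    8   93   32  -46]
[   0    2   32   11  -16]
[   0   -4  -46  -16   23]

Answer: (3, 2, 0)

Derivation:
step 0: pivot -2 → sign −
step 1: pivot -2 → sign −
step 2: pivot 125 → sign +
step 3: pivot 1/5 → sign +
step 4: pivot 3/25 → sign +
signature = (3, 2, 0)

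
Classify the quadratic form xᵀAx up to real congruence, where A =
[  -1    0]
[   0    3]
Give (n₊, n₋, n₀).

Answer: (1, 1, 0)

Derivation:
step 0: pivot -1 → sign −
step 1: pivot 3 → sign +
signature = (1, 1, 0)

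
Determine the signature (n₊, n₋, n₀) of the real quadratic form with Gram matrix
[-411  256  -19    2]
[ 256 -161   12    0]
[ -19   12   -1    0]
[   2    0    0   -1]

step 0: pivot -411 → sign −
step 1: pivot -635/411 → sign −
step 2: pivot -66/635 → sign −
step 3: pivot 1/33 → sign +
signature = (1, 3, 0)

Answer: (1, 3, 0)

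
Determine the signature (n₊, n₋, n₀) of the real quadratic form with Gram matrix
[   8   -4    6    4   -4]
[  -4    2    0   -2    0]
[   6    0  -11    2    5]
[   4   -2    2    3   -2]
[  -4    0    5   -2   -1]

step 0: pivot 8 → sign +
step 1: pivot -31/2 → sign −
step 2: pivot 18/31 → sign +
step 3: pivot 1 → sign +
step 4: pivot 1/3 → sign +
signature = (4, 1, 0)

Answer: (4, 1, 0)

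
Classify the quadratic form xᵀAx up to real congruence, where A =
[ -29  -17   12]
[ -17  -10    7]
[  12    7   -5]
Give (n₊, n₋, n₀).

Answer: (0, 2, 1)

Derivation:
step 0: pivot -29 → sign −
step 1: pivot -1/29 → sign −
step 2: row/col 2 already zero → sign 0
signature = (0, 2, 1)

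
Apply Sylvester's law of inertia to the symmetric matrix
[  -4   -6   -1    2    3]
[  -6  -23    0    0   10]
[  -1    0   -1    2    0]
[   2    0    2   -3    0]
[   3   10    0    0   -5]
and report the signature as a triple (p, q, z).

Answer: (1, 4, 0)

Derivation:
step 0: pivot -4 → sign −
step 1: pivot -14 → sign −
step 2: pivot -33/56 → sign −
step 3: pivot 1 → sign +
step 4: pivot -6/11 → sign −
signature = (1, 4, 0)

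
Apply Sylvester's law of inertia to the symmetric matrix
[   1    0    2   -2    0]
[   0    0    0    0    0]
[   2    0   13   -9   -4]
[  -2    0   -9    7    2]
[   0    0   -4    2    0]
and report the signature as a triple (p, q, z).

step 0: pivot 1 → sign +
step 1: pivot 9 → sign +
step 2: pivot 2/9 → sign +
step 3: pivot -2 → sign −
step 4: row/col 4 already zero → sign 0
signature = (3, 1, 1)

Answer: (3, 1, 1)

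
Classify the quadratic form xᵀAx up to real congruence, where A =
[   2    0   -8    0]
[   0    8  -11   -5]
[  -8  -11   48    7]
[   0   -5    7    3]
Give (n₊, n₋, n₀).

Answer: (3, 1, 0)

Derivation:
step 0: pivot 2 → sign +
step 1: pivot 8 → sign +
step 2: pivot 7/8 → sign +
step 3: pivot -1/7 → sign −
signature = (3, 1, 0)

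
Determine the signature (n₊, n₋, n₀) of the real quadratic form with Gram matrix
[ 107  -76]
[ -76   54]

step 0: pivot 107 → sign +
step 1: pivot 2/107 → sign +
signature = (2, 0, 0)

Answer: (2, 0, 0)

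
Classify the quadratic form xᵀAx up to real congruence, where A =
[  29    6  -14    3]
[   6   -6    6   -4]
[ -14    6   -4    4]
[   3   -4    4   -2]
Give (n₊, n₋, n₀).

step 0: pivot 29 → sign +
step 1: pivot -210/29 → sign −
step 2: pivot 6/35 → sign +
step 3: pivot 1/3 → sign +
signature = (3, 1, 0)

Answer: (3, 1, 0)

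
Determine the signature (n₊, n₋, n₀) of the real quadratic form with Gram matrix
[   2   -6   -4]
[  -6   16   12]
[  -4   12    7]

Answer: (1, 2, 0)

Derivation:
step 0: pivot 2 → sign +
step 1: pivot -2 → sign −
step 2: pivot -1 → sign −
signature = (1, 2, 0)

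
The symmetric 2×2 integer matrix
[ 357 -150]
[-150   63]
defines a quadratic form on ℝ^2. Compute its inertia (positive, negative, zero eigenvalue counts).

Answer: (1, 1, 0)

Derivation:
step 0: pivot 357 → sign +
step 1: pivot -3/119 → sign −
signature = (1, 1, 0)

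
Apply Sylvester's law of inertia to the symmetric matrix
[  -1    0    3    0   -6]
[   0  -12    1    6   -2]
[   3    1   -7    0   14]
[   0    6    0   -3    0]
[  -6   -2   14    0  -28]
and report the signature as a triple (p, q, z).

step 0: pivot -1 → sign −
step 1: pivot -12 → sign −
step 2: pivot 25/12 → sign +
step 3: pivot -3/25 → sign −
step 4: row/col 4 already zero → sign 0
signature = (1, 3, 1)

Answer: (1, 3, 1)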